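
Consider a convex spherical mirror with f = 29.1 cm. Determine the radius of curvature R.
R = 2|f| = 58.2 cm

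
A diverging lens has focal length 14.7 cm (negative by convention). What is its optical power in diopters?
P = 1/f = -6.803 D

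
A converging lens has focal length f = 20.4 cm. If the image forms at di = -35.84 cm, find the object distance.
1/do = 1/f − 1/di → do = 13 cm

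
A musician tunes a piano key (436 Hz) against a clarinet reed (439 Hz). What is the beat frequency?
3 Hz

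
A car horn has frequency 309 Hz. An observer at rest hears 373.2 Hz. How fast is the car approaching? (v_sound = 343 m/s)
v_s = v·(1 − f/f_obs) = 59 m/s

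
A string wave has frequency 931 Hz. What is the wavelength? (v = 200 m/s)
λ = v/f = 0.2148 m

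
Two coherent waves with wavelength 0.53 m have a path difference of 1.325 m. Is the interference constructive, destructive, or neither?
destructive — path difference = 2.5λ, an odd multiple of λ/2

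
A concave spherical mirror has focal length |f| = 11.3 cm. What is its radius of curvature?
R = 2|f| = 22.6 cm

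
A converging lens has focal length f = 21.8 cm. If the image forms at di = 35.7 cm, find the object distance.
1/do = 1/f − 1/di → do = 55.99 cm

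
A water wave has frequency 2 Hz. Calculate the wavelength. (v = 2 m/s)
λ = v/f = 1 m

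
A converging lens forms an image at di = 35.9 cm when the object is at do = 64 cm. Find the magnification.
M = −di/do = -0.5609 (inverted image)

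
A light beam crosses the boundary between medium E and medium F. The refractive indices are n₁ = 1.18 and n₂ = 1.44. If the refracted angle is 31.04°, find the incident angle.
sin θ₁ = (n₂/n₁)·sin θ₂ → θ₁ = 38.99°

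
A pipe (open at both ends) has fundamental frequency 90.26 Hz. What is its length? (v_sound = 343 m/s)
L = v/(2f₁) = 1.9 m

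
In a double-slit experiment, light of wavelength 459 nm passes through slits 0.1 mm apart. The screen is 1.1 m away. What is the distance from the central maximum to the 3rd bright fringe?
y = mλL/d = 15.15 mm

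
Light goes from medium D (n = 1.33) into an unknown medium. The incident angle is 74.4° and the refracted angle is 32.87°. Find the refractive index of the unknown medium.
n₂ = n₁·sin θ₁ / sin θ₂ = 2.36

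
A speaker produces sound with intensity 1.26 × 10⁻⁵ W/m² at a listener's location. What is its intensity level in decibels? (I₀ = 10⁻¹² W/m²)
β = 10·log₁₀(I/I₀) = 71 dB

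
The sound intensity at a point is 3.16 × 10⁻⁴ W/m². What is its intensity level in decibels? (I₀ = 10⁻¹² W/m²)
β = 10·log₁₀(I/I₀) = 85 dB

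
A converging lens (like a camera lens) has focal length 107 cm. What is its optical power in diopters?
P = 1/f = 0.9346 D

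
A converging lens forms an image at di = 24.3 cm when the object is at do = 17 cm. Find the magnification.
M = −di/do = -1.429 (inverted image)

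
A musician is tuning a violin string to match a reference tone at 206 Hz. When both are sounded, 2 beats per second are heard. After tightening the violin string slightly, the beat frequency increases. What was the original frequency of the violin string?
208 Hz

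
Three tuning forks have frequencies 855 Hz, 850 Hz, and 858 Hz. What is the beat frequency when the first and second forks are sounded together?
5 Hz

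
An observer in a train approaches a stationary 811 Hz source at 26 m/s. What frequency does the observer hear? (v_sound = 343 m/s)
f_obs = f·(v + v_o)/v = 872.5 Hz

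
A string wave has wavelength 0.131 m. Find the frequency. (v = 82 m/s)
f = v/λ = 626 Hz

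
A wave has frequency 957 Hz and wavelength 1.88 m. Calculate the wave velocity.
v = fλ = 1799 m/s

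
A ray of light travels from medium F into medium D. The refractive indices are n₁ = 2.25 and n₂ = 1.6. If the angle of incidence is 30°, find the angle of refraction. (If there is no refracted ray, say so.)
sin θ₂ = (n₁/n₂)·sin θ₁ = 0.7031 → θ₂ = 44.68°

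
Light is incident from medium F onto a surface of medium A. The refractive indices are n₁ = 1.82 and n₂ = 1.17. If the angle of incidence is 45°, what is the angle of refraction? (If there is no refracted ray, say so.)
sin θ₂ = (n₁/n₂)·sin θ₁ = 1.1 > 1, so there is no refracted ray — the light undergoes total internal reflection.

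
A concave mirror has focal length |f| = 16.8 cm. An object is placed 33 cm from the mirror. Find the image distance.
f = +16.8 cm (concave); 1/di = 1/f − 1/do → di = 34.22 cm (real image, in front of mirror)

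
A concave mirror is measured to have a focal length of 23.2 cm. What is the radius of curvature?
R = 2|f| = 46.4 cm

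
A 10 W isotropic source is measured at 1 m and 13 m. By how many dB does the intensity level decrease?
Δβ = 20·log₁₀(r₂/r₁) = 22.28 dB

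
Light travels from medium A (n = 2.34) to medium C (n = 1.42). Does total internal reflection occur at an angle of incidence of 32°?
θc = arcsin(n₂/n₁) = 37.36°; 32° < θc, so no — the ray refracts.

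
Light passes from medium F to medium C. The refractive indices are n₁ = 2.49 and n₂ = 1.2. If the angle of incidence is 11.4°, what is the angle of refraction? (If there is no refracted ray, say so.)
sin θ₂ = (n₁/n₂)·sin θ₁ = 0.4101 → θ₂ = 24.21°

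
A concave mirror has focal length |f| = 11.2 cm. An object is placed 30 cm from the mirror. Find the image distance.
f = +11.2 cm (concave); 1/di = 1/f − 1/do → di = 17.87 cm (real image, in front of mirror)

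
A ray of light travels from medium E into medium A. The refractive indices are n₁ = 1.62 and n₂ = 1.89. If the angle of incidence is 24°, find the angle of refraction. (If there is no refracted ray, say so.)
sin θ₂ = (n₁/n₂)·sin θ₁ = 0.3486 → θ₂ = 20.4°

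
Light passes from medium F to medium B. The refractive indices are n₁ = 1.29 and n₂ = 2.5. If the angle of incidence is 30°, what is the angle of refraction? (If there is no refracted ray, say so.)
sin θ₂ = (n₁/n₂)·sin θ₁ = 0.258 → θ₂ = 14.95°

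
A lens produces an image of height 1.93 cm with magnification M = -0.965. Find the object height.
ho = |hi|/|M| = 2 cm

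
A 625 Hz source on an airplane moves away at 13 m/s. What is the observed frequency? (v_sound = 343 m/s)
f_obs = f·v/(v + v_s) = 602.2 Hz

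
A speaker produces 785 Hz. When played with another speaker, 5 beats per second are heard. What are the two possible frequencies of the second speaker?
f₂ = 785 ± 5 Hz → 790 Hz or 780 Hz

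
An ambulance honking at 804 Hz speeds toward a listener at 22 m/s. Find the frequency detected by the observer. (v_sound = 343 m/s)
f_obs = f·v/(v − v_s) = 859.1 Hz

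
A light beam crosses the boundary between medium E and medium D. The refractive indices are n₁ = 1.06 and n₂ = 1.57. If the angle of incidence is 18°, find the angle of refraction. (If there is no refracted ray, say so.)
sin θ₂ = (n₁/n₂)·sin θ₁ = 0.2086 → θ₂ = 12.04°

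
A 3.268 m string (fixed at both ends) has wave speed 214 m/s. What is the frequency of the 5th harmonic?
fₙ = nv/(2L) = 163.7 Hz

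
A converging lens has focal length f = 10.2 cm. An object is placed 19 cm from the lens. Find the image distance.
1/di = 1/f − 1/do → di = 22.02 cm (real image)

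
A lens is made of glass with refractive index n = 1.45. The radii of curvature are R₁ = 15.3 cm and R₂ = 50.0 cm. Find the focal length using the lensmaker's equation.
1/f = (n − 1)(1/R₁ − 1/R₂) → f = 48.99 cm (converging lens)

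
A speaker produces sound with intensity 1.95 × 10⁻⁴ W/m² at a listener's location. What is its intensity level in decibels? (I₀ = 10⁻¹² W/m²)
β = 10·log₁₀(I/I₀) = 82.9 dB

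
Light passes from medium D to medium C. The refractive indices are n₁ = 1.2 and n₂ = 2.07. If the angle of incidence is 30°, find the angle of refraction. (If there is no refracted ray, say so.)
sin θ₂ = (n₁/n₂)·sin θ₁ = 0.2899 → θ₂ = 16.85°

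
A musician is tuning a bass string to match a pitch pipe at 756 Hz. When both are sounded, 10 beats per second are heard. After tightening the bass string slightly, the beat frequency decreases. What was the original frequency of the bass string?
746 Hz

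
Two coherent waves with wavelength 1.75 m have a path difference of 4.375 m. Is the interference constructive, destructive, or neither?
destructive — path difference = 2.5λ, an odd multiple of λ/2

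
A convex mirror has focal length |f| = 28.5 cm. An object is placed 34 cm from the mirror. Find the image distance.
f = −28.5 cm (convex); 1/di = 1/f − 1/do → di = -15.5 cm (virtual image, behind mirror)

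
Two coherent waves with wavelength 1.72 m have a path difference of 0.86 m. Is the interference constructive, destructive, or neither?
destructive — path difference = 0.5λ, an odd multiple of λ/2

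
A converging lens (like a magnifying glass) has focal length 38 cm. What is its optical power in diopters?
P = 1/f = 2.632 D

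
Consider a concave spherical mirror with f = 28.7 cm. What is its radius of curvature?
R = 2|f| = 57.4 cm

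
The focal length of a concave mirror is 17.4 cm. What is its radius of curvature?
R = 2|f| = 34.8 cm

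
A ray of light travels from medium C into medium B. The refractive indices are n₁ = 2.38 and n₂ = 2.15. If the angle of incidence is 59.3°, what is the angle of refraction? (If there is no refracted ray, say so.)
sin θ₂ = (n₁/n₂)·sin θ₁ = 0.9518 → θ₂ = 72.15°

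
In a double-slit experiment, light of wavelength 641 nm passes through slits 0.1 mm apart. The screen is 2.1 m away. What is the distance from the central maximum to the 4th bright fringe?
y = mλL/d = 53.84 mm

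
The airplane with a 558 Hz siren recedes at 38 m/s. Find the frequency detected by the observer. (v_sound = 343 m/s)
f_obs = f·v/(v + v_s) = 502.3 Hz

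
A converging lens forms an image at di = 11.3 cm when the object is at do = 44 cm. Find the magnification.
M = −di/do = -0.2568 (inverted image)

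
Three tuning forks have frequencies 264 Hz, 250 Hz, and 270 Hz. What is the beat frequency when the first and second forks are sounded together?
14 Hz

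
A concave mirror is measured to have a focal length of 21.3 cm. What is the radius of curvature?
R = 2|f| = 42.6 cm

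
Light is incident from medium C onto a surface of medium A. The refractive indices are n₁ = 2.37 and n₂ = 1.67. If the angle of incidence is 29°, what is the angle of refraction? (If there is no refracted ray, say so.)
sin θ₂ = (n₁/n₂)·sin θ₁ = 0.688 → θ₂ = 43.47°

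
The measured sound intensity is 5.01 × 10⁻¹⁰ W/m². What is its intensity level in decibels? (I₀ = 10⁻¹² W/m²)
β = 10·log₁₀(I/I₀) = 27 dB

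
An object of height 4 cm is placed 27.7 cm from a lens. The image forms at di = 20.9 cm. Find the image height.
hi = (-di/do) × ho = -3.018 cm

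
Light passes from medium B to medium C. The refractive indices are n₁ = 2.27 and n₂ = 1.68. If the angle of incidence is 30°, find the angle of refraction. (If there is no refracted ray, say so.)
sin θ₂ = (n₁/n₂)·sin θ₁ = 0.6756 → θ₂ = 42.5°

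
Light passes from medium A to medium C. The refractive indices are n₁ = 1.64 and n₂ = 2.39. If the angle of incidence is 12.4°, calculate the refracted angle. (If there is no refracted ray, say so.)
sin θ₂ = (n₁/n₂)·sin θ₁ = 0.1473 → θ₂ = 8.473°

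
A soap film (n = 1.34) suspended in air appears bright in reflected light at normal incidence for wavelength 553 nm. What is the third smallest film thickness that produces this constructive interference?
2nt = (m − ½)λ with m = 3 → t = (m − ½)λ/(2n) = 515.9 nm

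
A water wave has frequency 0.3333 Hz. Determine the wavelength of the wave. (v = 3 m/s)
λ = v/f = 9.001 m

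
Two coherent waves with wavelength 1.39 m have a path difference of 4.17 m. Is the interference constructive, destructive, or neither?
constructive — path difference = 3λ, a whole number of wavelengths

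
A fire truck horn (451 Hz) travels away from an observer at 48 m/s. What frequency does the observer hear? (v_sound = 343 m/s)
f_obs = f·v/(v + v_s) = 395.6 Hz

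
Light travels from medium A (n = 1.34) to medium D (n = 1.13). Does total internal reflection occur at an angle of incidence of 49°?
θc = arcsin(n₂/n₁) = 57.49°; 49° < θc, so no — the ray refracts.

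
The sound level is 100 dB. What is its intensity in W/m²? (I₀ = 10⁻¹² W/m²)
I = I₀·10^(β/10) = 1.00 × 10⁻² W/m²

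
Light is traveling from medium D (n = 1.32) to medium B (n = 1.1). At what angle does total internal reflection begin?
θc = arcsin(n₂/n₁) = 56.44°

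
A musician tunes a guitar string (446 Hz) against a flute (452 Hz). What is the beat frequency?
6 Hz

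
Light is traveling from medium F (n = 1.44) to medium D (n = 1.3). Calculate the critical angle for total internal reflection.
θc = arcsin(n₂/n₁) = 64.53°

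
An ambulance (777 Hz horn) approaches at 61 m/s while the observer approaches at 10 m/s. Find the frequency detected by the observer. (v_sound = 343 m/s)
f_obs = f·(v + v_o)/(v − v_s) = 972.6 Hz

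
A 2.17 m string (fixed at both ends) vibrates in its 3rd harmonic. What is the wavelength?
λₙ = 2L/n = 1.447 m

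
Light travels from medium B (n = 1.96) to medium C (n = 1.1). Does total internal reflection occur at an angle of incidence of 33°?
θc = arcsin(n₂/n₁) = 34.14°; 33° < θc, so no — the ray refracts.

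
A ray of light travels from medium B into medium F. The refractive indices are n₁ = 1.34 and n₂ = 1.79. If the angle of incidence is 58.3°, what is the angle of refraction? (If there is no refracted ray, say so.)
sin θ₂ = (n₁/n₂)·sin θ₁ = 0.6369 → θ₂ = 39.56°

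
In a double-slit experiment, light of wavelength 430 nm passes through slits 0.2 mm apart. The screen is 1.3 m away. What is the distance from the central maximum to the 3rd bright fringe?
y = mλL/d = 8.385 mm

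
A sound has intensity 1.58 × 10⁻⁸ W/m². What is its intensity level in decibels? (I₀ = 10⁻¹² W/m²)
β = 10·log₁₀(I/I₀) = 41.99 dB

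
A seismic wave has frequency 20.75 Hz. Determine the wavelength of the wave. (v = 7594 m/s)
λ = v/f = 366 m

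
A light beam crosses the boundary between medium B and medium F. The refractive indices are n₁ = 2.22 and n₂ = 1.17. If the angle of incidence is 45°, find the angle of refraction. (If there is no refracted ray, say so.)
sin θ₂ = (n₁/n₂)·sin θ₁ = 1.342 > 1, so there is no refracted ray — the light undergoes total internal reflection.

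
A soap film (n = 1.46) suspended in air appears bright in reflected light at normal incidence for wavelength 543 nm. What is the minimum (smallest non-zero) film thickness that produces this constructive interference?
2nt = (m − ½)λ with m = 1 → t = (m − ½)λ/(2n) = 92.98 nm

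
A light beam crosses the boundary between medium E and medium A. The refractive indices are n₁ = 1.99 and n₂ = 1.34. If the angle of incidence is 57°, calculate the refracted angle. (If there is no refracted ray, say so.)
sin θ₂ = (n₁/n₂)·sin θ₁ = 1.245 > 1, so there is no refracted ray — the light undergoes total internal reflection.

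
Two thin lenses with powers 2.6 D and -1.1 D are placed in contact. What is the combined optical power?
P_total = P₁ + P₂ = 1.5 D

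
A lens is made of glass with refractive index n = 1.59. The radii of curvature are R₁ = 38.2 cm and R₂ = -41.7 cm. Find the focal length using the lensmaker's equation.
1/f = (n − 1)(1/R₁ − 1/R₂) → f = 33.79 cm (converging lens)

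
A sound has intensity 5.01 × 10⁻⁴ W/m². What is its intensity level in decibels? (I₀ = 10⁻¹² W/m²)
β = 10·log₁₀(I/I₀) = 87 dB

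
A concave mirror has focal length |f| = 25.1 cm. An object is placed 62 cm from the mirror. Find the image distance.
f = +25.1 cm (concave); 1/di = 1/f − 1/do → di = 42.17 cm (real image, in front of mirror)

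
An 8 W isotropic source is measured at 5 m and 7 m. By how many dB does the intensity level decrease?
Δβ = 20·log₁₀(r₂/r₁) = 2.923 dB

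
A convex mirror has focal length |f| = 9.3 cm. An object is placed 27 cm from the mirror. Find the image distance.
f = −9.3 cm (convex); 1/di = 1/f − 1/do → di = -6.917 cm (virtual image, behind mirror)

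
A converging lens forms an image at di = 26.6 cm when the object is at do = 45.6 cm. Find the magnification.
M = −di/do = -0.5833 (inverted image)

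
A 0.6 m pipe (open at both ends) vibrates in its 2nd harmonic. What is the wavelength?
λₙ = 2L/n = 0.6 m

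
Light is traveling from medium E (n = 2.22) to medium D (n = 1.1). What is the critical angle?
θc = arcsin(n₂/n₁) = 29.7°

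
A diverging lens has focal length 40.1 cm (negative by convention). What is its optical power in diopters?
P = 1/f = -2.494 D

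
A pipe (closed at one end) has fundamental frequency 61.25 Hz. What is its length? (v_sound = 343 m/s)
L = v/(4f₁) = 1.4 m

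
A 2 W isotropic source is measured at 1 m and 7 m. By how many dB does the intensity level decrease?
Δβ = 20·log₁₀(r₂/r₁) = 16.9 dB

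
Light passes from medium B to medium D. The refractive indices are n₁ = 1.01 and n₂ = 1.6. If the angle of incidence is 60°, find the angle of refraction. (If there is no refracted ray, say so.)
sin θ₂ = (n₁/n₂)·sin θ₁ = 0.5467 → θ₂ = 33.14°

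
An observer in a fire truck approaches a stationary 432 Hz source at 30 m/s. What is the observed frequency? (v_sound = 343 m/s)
f_obs = f·(v + v_o)/v = 469.8 Hz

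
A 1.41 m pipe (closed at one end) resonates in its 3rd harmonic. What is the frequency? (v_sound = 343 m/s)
fₙ = nv/(4L) = 182.4 Hz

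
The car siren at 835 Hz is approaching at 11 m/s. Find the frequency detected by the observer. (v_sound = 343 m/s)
f_obs = f·v/(v − v_s) = 862.7 Hz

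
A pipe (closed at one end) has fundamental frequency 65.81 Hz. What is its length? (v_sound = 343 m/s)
L = v/(4f₁) = 1.303 m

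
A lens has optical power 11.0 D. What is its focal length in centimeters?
f = 1/P = 9.091 cm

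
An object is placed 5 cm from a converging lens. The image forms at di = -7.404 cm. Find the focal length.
1/f = 1/do + 1/di → f = 15.4 cm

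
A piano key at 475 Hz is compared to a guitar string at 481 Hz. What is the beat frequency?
6 Hz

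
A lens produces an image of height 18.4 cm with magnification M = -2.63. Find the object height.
ho = |hi|/|M| = 6.996 cm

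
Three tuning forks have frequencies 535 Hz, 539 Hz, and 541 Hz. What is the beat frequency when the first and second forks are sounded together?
4 Hz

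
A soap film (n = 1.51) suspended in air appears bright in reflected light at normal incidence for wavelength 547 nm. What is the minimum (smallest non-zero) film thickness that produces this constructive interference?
2nt = (m − ½)λ with m = 1 → t = (m − ½)λ/(2n) = 90.56 nm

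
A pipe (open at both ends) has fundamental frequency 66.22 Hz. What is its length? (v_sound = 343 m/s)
L = v/(2f₁) = 2.59 m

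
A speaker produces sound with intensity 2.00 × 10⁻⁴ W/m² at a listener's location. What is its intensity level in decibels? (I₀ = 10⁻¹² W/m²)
β = 10·log₁₀(I/I₀) = 83.01 dB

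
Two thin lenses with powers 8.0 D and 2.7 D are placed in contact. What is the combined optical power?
P_total = P₁ + P₂ = 10.7 D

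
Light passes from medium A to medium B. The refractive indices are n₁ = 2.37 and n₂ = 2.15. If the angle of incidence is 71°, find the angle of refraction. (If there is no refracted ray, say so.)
sin θ₂ = (n₁/n₂)·sin θ₁ = 1.042 > 1, so there is no refracted ray — the light undergoes total internal reflection.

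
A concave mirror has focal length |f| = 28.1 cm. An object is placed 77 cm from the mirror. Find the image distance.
f = +28.1 cm (concave); 1/di = 1/f − 1/do → di = 44.25 cm (real image, in front of mirror)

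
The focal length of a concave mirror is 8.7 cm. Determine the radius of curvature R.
R = 2|f| = 17.4 cm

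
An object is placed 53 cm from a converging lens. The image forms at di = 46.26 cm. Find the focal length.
1/f = 1/do + 1/di → f = 24.7 cm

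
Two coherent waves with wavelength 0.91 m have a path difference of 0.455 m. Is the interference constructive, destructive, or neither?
destructive — path difference = 0.5λ, an odd multiple of λ/2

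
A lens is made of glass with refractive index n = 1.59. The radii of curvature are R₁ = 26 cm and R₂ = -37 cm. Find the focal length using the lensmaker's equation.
1/f = (n − 1)(1/R₁ − 1/R₂) → f = 25.88 cm (converging lens)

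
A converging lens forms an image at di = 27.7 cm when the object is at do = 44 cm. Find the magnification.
M = −di/do = -0.6295 (inverted image)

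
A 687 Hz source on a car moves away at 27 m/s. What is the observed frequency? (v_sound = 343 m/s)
f_obs = f·v/(v + v_s) = 636.9 Hz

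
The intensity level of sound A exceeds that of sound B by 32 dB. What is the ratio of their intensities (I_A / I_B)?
I_A/I_B = 10^(Δβ/10) = 1585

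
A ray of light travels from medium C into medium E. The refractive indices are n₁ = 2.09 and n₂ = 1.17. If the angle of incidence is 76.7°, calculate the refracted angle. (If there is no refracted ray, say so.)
sin θ₂ = (n₁/n₂)·sin θ₁ = 1.738 > 1, so there is no refracted ray — the light undergoes total internal reflection.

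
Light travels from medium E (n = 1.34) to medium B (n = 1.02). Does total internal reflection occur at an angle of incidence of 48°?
θc = arcsin(n₂/n₁) = 49.57°; 48° < θc, so no — the ray refracts.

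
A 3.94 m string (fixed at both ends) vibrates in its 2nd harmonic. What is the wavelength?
λₙ = 2L/n = 3.94 m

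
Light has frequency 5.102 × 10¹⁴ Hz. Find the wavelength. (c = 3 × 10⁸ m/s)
λ = c/f = 588 nm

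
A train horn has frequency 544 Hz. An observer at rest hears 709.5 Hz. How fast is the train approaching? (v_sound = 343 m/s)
v_s = v·(1 − f/f_obs) = 80.01 m/s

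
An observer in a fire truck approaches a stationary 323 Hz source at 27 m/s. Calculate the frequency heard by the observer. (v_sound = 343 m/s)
f_obs = f·(v + v_o)/v = 348.4 Hz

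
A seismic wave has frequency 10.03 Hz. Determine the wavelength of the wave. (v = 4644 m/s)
λ = v/f = 463 m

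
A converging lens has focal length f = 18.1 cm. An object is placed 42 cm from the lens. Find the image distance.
1/di = 1/f − 1/do → di = 31.81 cm (real image)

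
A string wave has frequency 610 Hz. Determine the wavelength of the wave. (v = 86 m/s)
λ = v/f = 0.141 m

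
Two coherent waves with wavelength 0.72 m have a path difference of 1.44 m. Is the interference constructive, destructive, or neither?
constructive — path difference = 2λ, a whole number of wavelengths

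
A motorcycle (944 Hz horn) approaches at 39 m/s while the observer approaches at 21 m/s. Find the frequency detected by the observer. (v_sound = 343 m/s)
f_obs = f·(v + v_o)/(v − v_s) = 1130 Hz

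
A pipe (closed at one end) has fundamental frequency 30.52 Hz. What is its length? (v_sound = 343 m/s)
L = v/(4f₁) = 2.81 m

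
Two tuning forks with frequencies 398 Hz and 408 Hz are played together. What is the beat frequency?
10 Hz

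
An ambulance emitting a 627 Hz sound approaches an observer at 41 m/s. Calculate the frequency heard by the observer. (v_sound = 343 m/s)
f_obs = f·v/(v − v_s) = 712.1 Hz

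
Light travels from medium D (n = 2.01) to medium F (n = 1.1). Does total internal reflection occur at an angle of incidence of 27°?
θc = arcsin(n₂/n₁) = 33.18°; 27° < θc, so no — the ray refracts.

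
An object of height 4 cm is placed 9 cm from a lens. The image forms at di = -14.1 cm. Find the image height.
hi = (-di/do) × ho = 6.267 cm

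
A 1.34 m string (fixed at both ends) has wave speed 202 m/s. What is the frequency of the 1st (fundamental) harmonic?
fₙ = nv/(2L) = 75.37 Hz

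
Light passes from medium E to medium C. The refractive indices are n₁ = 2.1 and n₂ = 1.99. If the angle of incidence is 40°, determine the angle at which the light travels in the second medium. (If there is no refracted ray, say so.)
sin θ₂ = (n₁/n₂)·sin θ₁ = 0.6783 → θ₂ = 42.71°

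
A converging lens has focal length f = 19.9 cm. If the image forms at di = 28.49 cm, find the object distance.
1/do = 1/f − 1/di → do = 66 cm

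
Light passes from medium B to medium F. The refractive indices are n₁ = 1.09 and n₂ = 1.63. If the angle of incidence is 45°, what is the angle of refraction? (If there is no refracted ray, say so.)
sin θ₂ = (n₁/n₂)·sin θ₁ = 0.4729 → θ₂ = 28.22°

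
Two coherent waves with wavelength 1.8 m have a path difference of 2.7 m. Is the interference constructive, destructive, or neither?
destructive — path difference = 1.5λ, an odd multiple of λ/2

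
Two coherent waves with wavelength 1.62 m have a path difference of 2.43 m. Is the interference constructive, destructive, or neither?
destructive — path difference = 1.5λ, an odd multiple of λ/2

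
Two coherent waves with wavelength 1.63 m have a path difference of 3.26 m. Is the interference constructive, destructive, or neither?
constructive — path difference = 2λ, a whole number of wavelengths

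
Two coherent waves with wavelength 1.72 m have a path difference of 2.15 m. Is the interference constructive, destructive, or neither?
neither (partial) — path difference = 1.25λ, neither a whole number of wavelengths nor an odd multiple of λ/2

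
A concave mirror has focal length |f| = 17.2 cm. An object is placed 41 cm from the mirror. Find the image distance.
f = +17.2 cm (concave); 1/di = 1/f − 1/do → di = 29.63 cm (real image, in front of mirror)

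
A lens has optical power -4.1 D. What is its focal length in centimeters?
f = 1/P = -24.39 cm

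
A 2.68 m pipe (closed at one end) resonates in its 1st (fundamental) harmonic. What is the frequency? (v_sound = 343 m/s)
fₙ = nv/(4L) = 32 Hz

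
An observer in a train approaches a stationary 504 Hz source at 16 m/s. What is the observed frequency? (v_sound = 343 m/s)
f_obs = f·(v + v_o)/v = 527.5 Hz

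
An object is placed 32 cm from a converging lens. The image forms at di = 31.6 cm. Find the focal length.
1/f = 1/do + 1/di → f = 15.9 cm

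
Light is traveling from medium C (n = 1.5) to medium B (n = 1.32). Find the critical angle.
θc = arcsin(n₂/n₁) = 61.64°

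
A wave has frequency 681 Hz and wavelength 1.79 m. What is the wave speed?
v = fλ = 1219 m/s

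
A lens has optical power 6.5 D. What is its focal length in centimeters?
f = 1/P = 15.38 cm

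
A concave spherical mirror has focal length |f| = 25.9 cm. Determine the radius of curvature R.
R = 2|f| = 51.8 cm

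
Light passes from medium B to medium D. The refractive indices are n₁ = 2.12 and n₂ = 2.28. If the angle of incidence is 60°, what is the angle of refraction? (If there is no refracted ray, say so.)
sin θ₂ = (n₁/n₂)·sin θ₁ = 0.8053 → θ₂ = 53.63°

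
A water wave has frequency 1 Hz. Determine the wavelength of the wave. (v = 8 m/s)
λ = v/f = 8 m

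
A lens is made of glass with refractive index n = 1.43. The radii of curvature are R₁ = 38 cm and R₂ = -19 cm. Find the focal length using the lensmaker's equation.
1/f = (n − 1)(1/R₁ − 1/R₂) → f = 29.46 cm (converging lens)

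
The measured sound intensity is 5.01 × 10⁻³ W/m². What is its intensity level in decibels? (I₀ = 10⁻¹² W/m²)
β = 10·log₁₀(I/I₀) = 97 dB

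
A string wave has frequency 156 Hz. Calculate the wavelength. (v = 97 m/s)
λ = v/f = 0.6218 m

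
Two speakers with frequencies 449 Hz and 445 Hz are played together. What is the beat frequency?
4 Hz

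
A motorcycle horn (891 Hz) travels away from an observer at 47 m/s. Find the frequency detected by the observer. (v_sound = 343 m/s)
f_obs = f·v/(v + v_s) = 783.6 Hz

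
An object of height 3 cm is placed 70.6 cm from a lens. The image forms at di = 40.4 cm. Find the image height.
hi = (-di/do) × ho = -1.717 cm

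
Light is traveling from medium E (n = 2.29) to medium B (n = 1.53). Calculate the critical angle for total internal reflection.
θc = arcsin(n₂/n₁) = 41.92°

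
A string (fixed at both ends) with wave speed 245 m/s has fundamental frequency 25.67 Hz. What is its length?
L = v/(2f₁) = 4.772 m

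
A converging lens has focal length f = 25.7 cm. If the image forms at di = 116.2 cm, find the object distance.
1/do = 1/f − 1/di → do = 33 cm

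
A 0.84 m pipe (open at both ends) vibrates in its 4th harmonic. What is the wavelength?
λₙ = 2L/n = 0.42 m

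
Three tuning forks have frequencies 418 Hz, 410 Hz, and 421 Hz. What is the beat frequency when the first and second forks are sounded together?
8 Hz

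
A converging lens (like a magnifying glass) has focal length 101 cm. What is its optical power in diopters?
P = 1/f = 0.9901 D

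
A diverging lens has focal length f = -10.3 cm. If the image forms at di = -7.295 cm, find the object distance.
1/do = 1/f − 1/di → do = 25 cm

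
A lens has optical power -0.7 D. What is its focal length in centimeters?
f = 1/P = -142.9 cm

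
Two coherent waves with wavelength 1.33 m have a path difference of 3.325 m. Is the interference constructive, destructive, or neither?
destructive — path difference = 2.5λ, an odd multiple of λ/2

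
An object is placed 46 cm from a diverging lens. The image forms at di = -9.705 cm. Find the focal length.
1/f = 1/do + 1/di → f = -12.3 cm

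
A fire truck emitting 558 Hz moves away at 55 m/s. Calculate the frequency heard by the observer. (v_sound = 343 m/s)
f_obs = f·v/(v + v_s) = 480.9 Hz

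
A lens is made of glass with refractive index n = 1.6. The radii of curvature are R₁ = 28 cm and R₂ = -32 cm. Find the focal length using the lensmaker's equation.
1/f = (n − 1)(1/R₁ − 1/R₂) → f = 24.89 cm (converging lens)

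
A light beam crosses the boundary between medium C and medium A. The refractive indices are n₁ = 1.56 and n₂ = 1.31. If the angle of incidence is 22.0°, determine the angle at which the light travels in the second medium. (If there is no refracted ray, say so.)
sin θ₂ = (n₁/n₂)·sin θ₁ = 0.4461 → θ₂ = 26.49°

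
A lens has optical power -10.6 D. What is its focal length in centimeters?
f = 1/P = -9.434 cm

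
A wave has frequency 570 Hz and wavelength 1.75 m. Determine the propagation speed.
v = fλ = 997.5 m/s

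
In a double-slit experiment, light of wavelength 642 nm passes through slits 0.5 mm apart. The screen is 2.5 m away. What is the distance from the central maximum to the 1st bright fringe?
y = mλL/d = 3.21 mm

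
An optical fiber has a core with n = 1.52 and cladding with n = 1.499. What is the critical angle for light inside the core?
θc = arcsin(n_cladding/n_core) = 80.46°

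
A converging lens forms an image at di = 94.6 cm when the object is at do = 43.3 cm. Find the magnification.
M = −di/do = -2.185 (inverted image)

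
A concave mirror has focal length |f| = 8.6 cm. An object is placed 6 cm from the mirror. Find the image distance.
f = +8.6 cm (concave); 1/di = 1/f − 1/do → di = -19.85 cm (virtual image, behind mirror)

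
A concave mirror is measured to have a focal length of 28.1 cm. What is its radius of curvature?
R = 2|f| = 56.2 cm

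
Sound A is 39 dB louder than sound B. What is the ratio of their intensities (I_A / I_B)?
I_A/I_B = 10^(Δβ/10) = 7943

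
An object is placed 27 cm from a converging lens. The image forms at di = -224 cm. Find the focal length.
1/f = 1/do + 1/di → f = 30.7 cm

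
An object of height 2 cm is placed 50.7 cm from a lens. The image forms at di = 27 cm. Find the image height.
hi = (-di/do) × ho = -1.065 cm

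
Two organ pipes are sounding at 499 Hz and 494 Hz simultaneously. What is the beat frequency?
5 Hz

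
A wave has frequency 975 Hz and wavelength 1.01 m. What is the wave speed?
v = fλ = 984.8 m/s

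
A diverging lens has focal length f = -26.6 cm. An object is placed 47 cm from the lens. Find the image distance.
1/di = 1/f − 1/do → di = -16.99 cm (virtual image)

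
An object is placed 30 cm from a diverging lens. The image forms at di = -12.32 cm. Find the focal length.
1/f = 1/do + 1/di → f = -20.9 cm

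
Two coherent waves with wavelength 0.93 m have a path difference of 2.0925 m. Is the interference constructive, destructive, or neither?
neither (partial) — path difference = 2.25λ, neither a whole number of wavelengths nor an odd multiple of λ/2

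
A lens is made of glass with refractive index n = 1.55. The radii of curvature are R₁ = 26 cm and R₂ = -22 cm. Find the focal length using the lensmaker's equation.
1/f = (n − 1)(1/R₁ − 1/R₂) → f = 21.67 cm (converging lens)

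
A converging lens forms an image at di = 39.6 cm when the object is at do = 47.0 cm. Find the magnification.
M = −di/do = -0.8426 (inverted image)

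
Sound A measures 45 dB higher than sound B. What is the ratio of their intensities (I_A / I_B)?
I_A/I_B = 10^(Δβ/10) = 31620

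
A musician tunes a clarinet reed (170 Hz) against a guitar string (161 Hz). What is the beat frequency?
9 Hz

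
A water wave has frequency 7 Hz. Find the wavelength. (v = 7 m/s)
λ = v/f = 1 m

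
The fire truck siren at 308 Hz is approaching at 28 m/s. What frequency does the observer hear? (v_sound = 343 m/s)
f_obs = f·v/(v − v_s) = 335.4 Hz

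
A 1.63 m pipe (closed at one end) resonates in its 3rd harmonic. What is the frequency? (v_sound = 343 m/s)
fₙ = nv/(4L) = 157.8 Hz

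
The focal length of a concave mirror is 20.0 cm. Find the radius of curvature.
R = 2|f| = 40 cm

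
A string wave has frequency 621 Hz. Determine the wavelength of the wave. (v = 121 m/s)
λ = v/f = 0.1948 m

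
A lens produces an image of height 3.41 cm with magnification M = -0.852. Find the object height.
ho = |hi|/|M| = 4.002 cm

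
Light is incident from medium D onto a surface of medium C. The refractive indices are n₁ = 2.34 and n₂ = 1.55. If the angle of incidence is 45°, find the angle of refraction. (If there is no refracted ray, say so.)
sin θ₂ = (n₁/n₂)·sin θ₁ = 1.068 > 1, so there is no refracted ray — the light undergoes total internal reflection.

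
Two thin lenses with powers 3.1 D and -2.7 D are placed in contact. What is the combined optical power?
P_total = P₁ + P₂ = 0.4 D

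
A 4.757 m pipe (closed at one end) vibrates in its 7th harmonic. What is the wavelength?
λₙ = 4L/n = 2.718 m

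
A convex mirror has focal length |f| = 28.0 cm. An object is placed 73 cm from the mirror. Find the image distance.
f = −28.0 cm (convex); 1/di = 1/f − 1/do → di = -20.24 cm (virtual image, behind mirror)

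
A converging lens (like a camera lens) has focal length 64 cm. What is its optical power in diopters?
P = 1/f = 1.562 D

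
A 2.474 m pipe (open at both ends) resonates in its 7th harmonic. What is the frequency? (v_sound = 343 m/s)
fₙ = nv/(2L) = 485.2 Hz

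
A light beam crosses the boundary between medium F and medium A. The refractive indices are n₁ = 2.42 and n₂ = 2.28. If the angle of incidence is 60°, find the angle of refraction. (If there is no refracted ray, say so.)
sin θ₂ = (n₁/n₂)·sin θ₁ = 0.9192 → θ₂ = 66.81°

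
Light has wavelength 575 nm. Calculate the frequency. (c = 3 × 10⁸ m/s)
f = c/λ = 5.217 × 10¹⁴ Hz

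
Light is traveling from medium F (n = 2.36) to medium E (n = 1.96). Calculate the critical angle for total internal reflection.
θc = arcsin(n₂/n₁) = 56.15°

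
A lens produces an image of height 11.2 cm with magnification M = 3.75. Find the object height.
ho = |hi|/|M| = 2.987 cm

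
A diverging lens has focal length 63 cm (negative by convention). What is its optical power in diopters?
P = 1/f = -1.587 D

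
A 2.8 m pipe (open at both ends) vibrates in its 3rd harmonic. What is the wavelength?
λₙ = 2L/n = 1.867 m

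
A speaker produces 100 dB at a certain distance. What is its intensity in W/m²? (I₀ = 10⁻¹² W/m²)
I = I₀·10^(β/10) = 1.00 × 10⁻² W/m²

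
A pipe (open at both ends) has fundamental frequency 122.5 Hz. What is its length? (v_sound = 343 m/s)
L = v/(2f₁) = 1.4 m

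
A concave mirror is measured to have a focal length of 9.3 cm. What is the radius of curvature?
R = 2|f| = 18.6 cm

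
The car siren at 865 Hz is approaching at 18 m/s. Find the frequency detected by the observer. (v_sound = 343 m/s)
f_obs = f·v/(v − v_s) = 912.9 Hz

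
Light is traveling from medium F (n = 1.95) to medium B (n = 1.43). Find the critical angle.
θc = arcsin(n₂/n₁) = 47.17°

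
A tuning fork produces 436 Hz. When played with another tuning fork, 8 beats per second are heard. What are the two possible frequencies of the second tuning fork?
f₂ = 436 ± 8 Hz → 444 Hz or 428 Hz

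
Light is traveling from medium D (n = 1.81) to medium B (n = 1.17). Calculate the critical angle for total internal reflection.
θc = arcsin(n₂/n₁) = 40.27°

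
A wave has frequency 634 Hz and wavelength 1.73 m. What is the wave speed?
v = fλ = 1097 m/s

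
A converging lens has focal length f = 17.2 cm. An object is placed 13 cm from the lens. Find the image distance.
1/di = 1/f − 1/do → di = -53.24 cm (virtual image)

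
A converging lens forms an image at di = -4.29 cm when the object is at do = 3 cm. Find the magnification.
M = −di/do = 1.43 (upright image)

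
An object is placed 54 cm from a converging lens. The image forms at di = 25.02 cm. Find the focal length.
1/f = 1/do + 1/di → f = 17.1 cm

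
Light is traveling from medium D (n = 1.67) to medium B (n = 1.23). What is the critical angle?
θc = arcsin(n₂/n₁) = 47.44°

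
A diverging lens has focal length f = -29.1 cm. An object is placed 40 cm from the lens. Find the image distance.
1/di = 1/f − 1/do → di = -16.85 cm (virtual image)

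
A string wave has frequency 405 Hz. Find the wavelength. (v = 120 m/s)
λ = v/f = 0.2963 m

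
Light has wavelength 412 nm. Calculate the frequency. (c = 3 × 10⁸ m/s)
f = c/λ = 7.282 × 10¹⁴ Hz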